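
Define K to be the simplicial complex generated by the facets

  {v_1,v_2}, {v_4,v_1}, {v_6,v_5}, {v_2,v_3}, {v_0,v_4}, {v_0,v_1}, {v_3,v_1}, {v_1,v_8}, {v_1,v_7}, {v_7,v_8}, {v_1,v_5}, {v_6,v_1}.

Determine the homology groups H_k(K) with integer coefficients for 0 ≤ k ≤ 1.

Fix the vertex order v_0 < v_1 < v_2 < v_3 < v_4 < v_5 < v_6 < v_7 < v_8 and write every simplex with vertices in increasing order. Then dim K = 1 and the simplices of K are:

  0-simplices (9): [v_0], [v_1], [v_2], [v_3], [v_4], [v_5], [v_6], [v_7], [v_8]
  1-simplices (12): [v_0,v_1], [v_0,v_4], [v_1,v_2], [v_1,v_3], [v_1,v_4], [v_1,v_5], [v_1,v_6], [v_1,v_7], [v_1,v_8], [v_2,v_3], [v_5,v_6], [v_7,v_8]

Hence C_0 ≅ Z^9, C_1 ≅ Z^12.

The boundary map ∂_1: C_1 → C_0 sends each edge [p,q] (with p < q) to q − p.
This gives a 9×12 integer matrix of rank 8; reducing to Smith normal form yields diagonal entries (1,1,1,1,1,1,1,1).

From H_k ≅ ker(∂_k) / im(∂_{k+1}) we obtain:

  H_0: rank C_0 − rank ∂_1 = 9 − 8 = 1, and the invariant factors of ∂_1 are all 1, so H_0 ≅ Z.
  H_1: rank ker ∂_1 − rank ∂_2 = (12 − 8) − 0 = 4, and there is no ∂_2, so H_1 ≅ Z^4.

As a check, the Euler characteristic is 9 − 12 = -3, which agrees with 1 − 4 = -3.
(K is a triangulation of a wedge of 4 circles.)

H_0 ≅ Z,  H_1 ≅ Z^4.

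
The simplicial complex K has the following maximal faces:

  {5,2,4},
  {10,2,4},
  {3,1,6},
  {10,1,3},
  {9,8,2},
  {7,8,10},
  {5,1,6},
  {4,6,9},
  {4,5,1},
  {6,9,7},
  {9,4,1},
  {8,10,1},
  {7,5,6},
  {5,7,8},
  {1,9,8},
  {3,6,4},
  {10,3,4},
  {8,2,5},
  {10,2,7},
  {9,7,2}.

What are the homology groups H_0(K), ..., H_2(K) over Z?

Fix the vertex order 1 < 2 < 3 < 4 < 5 < 6 < 7 < 8 < 9 < 10 and write every simplex with vertices in increasing order. Then dim K = 2 and the simplices of K are:

  0-simplices (10): [1], [2], [3], [4], [5], [6], [7], [8], [9], [10]
  1-simplices (30): (30 of them)
  2-simplices (20): (20 of them)

Hence C_0 ≅ Z^10, C_1 ≅ Z^30, C_2 ≅ Z^20.

Boundary ∂_1: C_1 → C_0 is given by ∂[p,q] = [q] − [p]. For instance
  ∂[3,4] = [4] − [3].
The 10×30 boundary matrix has rank 9 and Smith normal form diag(1,1,1,1,1,1,1,1,1).

∂_2: C_2 → C_1 sends each 2-simplex [p,q,r] to [q,r] − [p,r] + [p,q]. For instance
  ∂[1,5,6] = [5,6] − [1,6] + [1,5],
  ∂[1,4,9] = [4,9] − [1,9] + [1,4].
This gives a 30×20 integer matrix of rank 20; reducing to Smith normal form yields diagonal entries (1,1,1,1,1,1,1,1,1,1,1,1,1,1,1,1,1,1,1,2).

Now H_k = ker ∂_k / im ∂_{k+1}, so:

  H_0: rank C_0 − rank ∂_1 = 10 − 9 = 1, and the invariant factors of ∂_1 are all 1, so H_0 = Z.
  H_1: rank ker ∂_1 − rank ∂_2 = (30 − 9) − 20 = 1, and ∂_2 has invariant factor 2 > 1, so H_1 = Z ⊕ Z/2.
  H_2: rank ker ∂_2 − rank ∂_3 = (20 − 20) − 0 = 0, and there is no ∂_3, so H_2 = 0.

H_0 = Z,  H_1 = Z ⊕ Z/2,  H_2 = 0.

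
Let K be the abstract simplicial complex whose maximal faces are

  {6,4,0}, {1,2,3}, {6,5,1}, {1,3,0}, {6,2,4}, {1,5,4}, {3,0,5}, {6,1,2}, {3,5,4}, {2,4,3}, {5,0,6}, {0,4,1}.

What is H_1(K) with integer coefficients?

H_1 ≅ Z/2.

K has 7 vertices, 18 edges, 12 triangles.
rank ∂_1 = 6, rank ∂_2 = 12 ⇒ b_1 = 18 − 6 − 12 = 0; ∂_2 has invariant factor(s) [2] giving torsion. So H_1 ≅ Z/2.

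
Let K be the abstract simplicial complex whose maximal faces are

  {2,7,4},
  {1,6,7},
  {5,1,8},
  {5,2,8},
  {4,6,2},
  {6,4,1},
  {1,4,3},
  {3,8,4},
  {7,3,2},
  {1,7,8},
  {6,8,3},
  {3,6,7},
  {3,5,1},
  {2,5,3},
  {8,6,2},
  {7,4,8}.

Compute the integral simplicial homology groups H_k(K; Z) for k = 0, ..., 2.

Fix the vertex order 1 < 2 < 3 < 4 < 5 < 6 < 7 < 8 and write every simplex with vertices in increasing order. Then dim K = 2 and the simplices of K are:

  0-simplices (8): [1], [2], [3], [4], [5], [6], [7], [8]
  1-simplices (24): (24 of them)
  2-simplices (16): [1,3,4], [1,3,5], [1,4,6], [1,5,8], [1,6,7], [1,7,8], [2,3,5], [2,3,7], [2,4,6], [2,4,7], [2,5,8], [2,6,8], [3,4,8], [3,6,7], [3,6,8], [4,7,8]

giving chain groups C_0 ≅ Z^8, C_1 ≅ Z^24, C_2 ≅ Z^16.

Boundary ∂_1: C_1 → C_0 is given by ∂[p,q] = [q] − [p]. For instance
  ∂[4,6] = [6] − [4].
This gives a 8×24 integer matrix of rank 7; reducing to Smith normal form yields diagonal entries (1,1,1,1,1,1,1).

Boundary ∂_2: C_2 → C_1 sends each 2-simplex [p,q,r] to [q,r] − [p,r] + [p,q]. For instance
  ∂[1,3,5] = [3,5] − [1,5] + [1,3],
  ∂[4,7,8] = [7,8] − [4,8] + [4,7].
As a 24×16 matrix over Z this has rank 15, with invariant factors (1,1,1,1,1,1,1,1,1,1,1,1,1,1,1).

From H_k ≅ ker(∂_k) / im(∂_{k+1}) we obtain:

  H_0: rank C_0 − rank ∂_1 = 8 − 7 = 1, and the invariant factors of ∂_1 are all 1, so H_0 = Z.
  H_1: rank ker ∂_1 − rank ∂_2 = (24 − 7) − 15 = 2, and the invariant factors of ∂_2 are all 1, so H_1 = Z^2.
  H_2: rank ker ∂_2 − rank ∂_3 = (16 − 15) − 0 = 1, and there is no ∂_3, so H_2 = Z.

As a check, the Euler characteristic is 8 − 24 + 16 = 0, which agrees with 1 − 2 + 1 = 0.

H_0 ≅ Z,  H_1 ≅ Z^2,  H_2 ≅ Z.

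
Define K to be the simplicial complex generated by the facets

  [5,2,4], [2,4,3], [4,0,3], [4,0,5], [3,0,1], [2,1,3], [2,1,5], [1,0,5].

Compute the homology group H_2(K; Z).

We work with the vertex ordering 0 < 1 < 2 < 3 < 4 < 5. The simplices of K, each written with vertices in increasing order, are:

  0-simplices (6): [0], [1], [2], [3], [4], [5]
  1-simplices (12): [0,1], [0,3], [0,4], [0,5], [1,2], [1,3], [1,5], [2,3], [2,4], [2,5], [3,4], [4,5]
  2-simplices (8): [0,1,3], [0,1,5], [0,3,4], [0,4,5], [1,2,3], [1,2,5], [2,3,4], [2,4,5]

giving chain groups C_0 ≅ Z^6, C_1 ≅ Z^12, C_2 ≅ Z^8.

Boundary ∂_1: C_1 → C_0 sends each edge [p,q] (with p < q) to q − p.
The resulting 6×12 matrix has rank 5, and its Smith normal form has invariant factors (1,1,1,1,1).

Boundary ∂_2: C_2 → C_1 sends each 2-simplex [p,q,r] to [q,r] − [p,r] + [p,q]. For instance
  ∂[1,2,3] = [2,3] − [1,3] + [1,2],
  ∂[0,4,5] = [4,5] − [0,5] + [0,4].
The resulting 12×8 matrix has rank 7, and its Smith normal form has invariant factors (1,1,1,1,1,1,1).

Reading off H_k = ker ∂_k / im ∂_{k+1}:

  H_2: rank ker ∂_2 − rank ∂_3 = (8 − 7) − 0 = 1, and there is no ∂_3, so H_2 = Z.

(K is a triangulation of the 2-sphere S^2.)

H_2 = Z.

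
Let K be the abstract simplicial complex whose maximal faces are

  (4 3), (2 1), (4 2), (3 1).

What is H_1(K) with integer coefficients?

K has 4 vertices, 4 edges.
rank ∂_1 = 3, rank ∂_2 = 0 ⇒ b_1 = 4 − 3 − 0 = 1. So H_1 = Z.

H_1 = Z.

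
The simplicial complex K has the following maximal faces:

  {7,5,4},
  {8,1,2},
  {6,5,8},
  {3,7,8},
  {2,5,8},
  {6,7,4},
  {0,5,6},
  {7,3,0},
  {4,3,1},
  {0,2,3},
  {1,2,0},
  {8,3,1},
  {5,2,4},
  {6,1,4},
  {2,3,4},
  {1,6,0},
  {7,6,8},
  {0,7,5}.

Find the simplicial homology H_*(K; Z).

Take the total order 0 < 1 < 2 < 3 < 4 < 5 < 6 < 7 < 8 on the vertex set. Then K (dimension 2) consists of the simplices:

  0-simplices (9): [0], [1], [2], [3], [4], [5], [6], [7], [8]
  1-simplices (27): (27 of them)
  2-simplices (18): [0,1,2], [0,1,6], [0,2,3], [0,3,7], [0,5,6], [0,5,7], [1,2,8], [1,3,4], [1,3,8], [1,4,6], [2,3,4], [2,4,5], [2,5,8], [3,7,8], [4,5,7], [4,6,7], [5,6,8], [6,7,8]

so the chain groups are C_0 ≅ Z^9, C_1 ≅ Z^27, C_2 ≅ Z^18.

∂_1: C_1 → C_0 is given by ∂[p,q] = [q] − [p]. For instance
  ∂[1,2] = [2] − [1].
As a 9×27 matrix over Z this has rank 8, with invariant factors (1,1,1,1,1,1,1,1).

∂_2: C_2 → C_1 acts by ∂[p,q,r] = [q,r] − [p,r] + [p,q]. For instance
  ∂[4,6,7] = [6,7] − [4,7] + [4,6],
  ∂[2,4,5] = [4,5] − [2,5] + [2,4].
This gives a 27×18 integer matrix of rank 18; reducing to Smith normal form yields diagonal entries (1,1,1,1,1,1,1,1,1,1,1,1,1,1,1,1,1,2).

Reading off H_k = ker ∂_k / im ∂_{k+1}:

  H_0: rank C_0 − rank ∂_1 = 9 − 8 = 1, and the invariant factors of ∂_1 are all 1, so H_0 = Z.
  H_1: rank ker ∂_1 − rank ∂_2 = (27 − 8) − 18 = 1, and ∂_2 has invariant factor 2 > 1, so H_1 = Z × Z/2.
  H_2: rank ker ∂_2 − rank ∂_3 = (18 − 18) − 0 = 0, and there is no ∂_3, so H_2 = 0.

As a check, the Euler characteristic is 9 − 27 + 18 = 0, which agrees with 1 − 1 + 0 = 0.
(K is a triangulation of the Klein bottle.)

H_0 = Z,  H_1 = Z × Z/2,  H_2 = 0.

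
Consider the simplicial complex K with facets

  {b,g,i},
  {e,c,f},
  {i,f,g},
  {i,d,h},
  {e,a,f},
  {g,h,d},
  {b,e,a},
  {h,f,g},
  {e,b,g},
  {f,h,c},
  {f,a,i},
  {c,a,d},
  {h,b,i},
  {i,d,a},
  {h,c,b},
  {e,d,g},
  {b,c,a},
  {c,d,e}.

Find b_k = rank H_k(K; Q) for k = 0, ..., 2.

Fix the vertex order a < b < c < d < e < f < g < h < i and write every simplex with vertices in increasing order. Then dim K = 2 and the simplices of K are:

  0-simplices (9): a, b, c, d, e, f, g, h, i
  1-simplices (27): ab, ac, ad, ae, af, ai, bc, be, bg, bh, bi, cd, ce, cf, ch, de, dg, dh, di, ef, eg, fg, fh, fi, gh, gi, hi
  2-simplices (18): abc, abe, acd, adi, aef, afi, bch, beg, bgi, bhi, cde, cef, cfh, deg, dgh, dhi, fgh, fgi

so the chain groups are C_0 ≅ Z^9, C_1 ≅ Z^27, C_2 ≅ Z^18.

Boundary ∂_1: C_1 → C_0 is given by ∂[p,q] = [q] − [p].
The 9×27 boundary matrix has rank 8 and Smith normal form diag(1,1,1,1,1,1,1,1).

Boundary ∂_2: C_2 → C_1 sends each 2-simplex [p,q,r] to [q,r] − [p,r] + [p,q]. For instance
  ∂abe = be − ae + ab,
  ∂bhi = hi − bi + bh.
This gives a 27×18 integer matrix of rank 18; reducing to Smith normal form yields diagonal entries (1,1,1,1,1,1,1,1,1,1,1,1,1,1,1,1,1,2).

Reading off H_k = ker ∂_k / im ∂_{k+1}:

  H_0: rank C_0 − rank ∂_1 = 9 − 8 = 1, and the invariant factors of ∂_1 are all 1, so H_0 ≅ Z.
  H_1: rank ker ∂_1 − rank ∂_2 = (27 − 8) − 18 = 1, and ∂_2 has invariant factor 2 > 1, so H_1 ≅ Z ⊕ Z/2Z.
  H_2: rank ker ∂_2 − rank ∂_3 = (18 − 18) − 0 = 0, and there is no ∂_3, so H_2 ≅ 0.

As a check, the Euler characteristic is 9 − 27 + 18 = 0, which agrees with 1 − 1 + 0 = 0.

Hence the Betti numbers are b_0 = 1, b_1 = 1, b_2 = 0.

b_0 = 1, b_1 = 1, b_2 = 0.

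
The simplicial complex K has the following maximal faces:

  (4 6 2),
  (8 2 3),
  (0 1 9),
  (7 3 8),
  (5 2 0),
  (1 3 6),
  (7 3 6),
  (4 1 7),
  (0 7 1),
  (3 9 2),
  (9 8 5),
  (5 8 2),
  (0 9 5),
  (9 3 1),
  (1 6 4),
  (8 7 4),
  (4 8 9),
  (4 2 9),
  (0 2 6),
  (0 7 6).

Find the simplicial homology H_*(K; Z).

H_0 = Z,  H_1 = Z ⊕ Z/2,  H_2 = 0.

Fix the vertex order 0 < 1 < 2 < 3 < 4 < 5 < 6 < 7 < 8 < 9 and write every simplex with vertices in increasing order. Then dim K = 2 and the simplices of K are:

  0-simplices (10): [0], [1], [2], [3], [4], [5], [6], [7], [8], [9]
  1-simplices (30): (30 of them)
  2-simplices (20): (20 of them)

so the chain groups are C_0 ≅ Z^10, C_1 ≅ Z^30, C_2 ≅ Z^20.

The boundary map ∂_1: C_1 → C_0 sends each edge [p,q] (with p < q) to q − p.
This gives a 10×30 integer matrix of rank 9; reducing to Smith normal form yields diagonal entries (1,1,1,1,1,1,1,1,1).

∂_2: C_2 → C_1 sends each 2-simplex [p,q,r] to [q,r] − [p,r] + [p,q]. For instance
  ∂[0,2,5] = [2,5] − [0,5] + [0,2],
  ∂[0,2,6] = [2,6] − [0,6] + [0,2].
The resulting 30×20 matrix has rank 20, and its Smith normal form has invariant factors (1,1,1,1,1,1,1,1,1,1,1,1,1,1,1,1,1,1,1,2).

Now H_k = ker ∂_k / im ∂_{k+1}, so:

  H_0: rank C_0 − rank ∂_1 = 10 − 9 = 1, and the invariant factors of ∂_1 are all 1, so H_0 ≅ Z.
  H_1: rank ker ∂_1 − rank ∂_2 = (30 − 9) − 20 = 1, and ∂_2 has invariant factor 2 > 1, so H_1 ≅ Z ⊕ Z/2.
  H_2: rank ker ∂_2 − rank ∂_3 = (20 − 20) − 0 = 0, and there is no ∂_3, so H_2 ≅ 0.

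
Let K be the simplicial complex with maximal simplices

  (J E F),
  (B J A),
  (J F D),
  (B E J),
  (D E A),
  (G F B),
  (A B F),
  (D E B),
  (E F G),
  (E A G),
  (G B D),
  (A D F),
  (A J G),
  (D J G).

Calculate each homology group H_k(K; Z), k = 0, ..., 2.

Order the vertices as A < B < D < E < F < G < J. Listing each simplex with vertices in this order, K has dimension 2 with simplices:

  0-simplices (7): A, B, D, E, F, G, J
  1-simplices (21): AB, AD, AE, AF, AG, AJ, BD, BE, BF, BG, BJ, DE, DF, DG, DJ, EF, EG, EJ, FG, FJ, GJ
  2-simplices (14): ABF, ABJ, ADE, ADF, AEG, AGJ, BDE, BDG, BEJ, BFG, DFJ, DGJ, EFG, EFJ

so the chain groups are C_0 ≅ Z^7, C_1 ≅ Z^21, C_2 ≅ Z^14.

Boundary ∂_1: C_1 → C_0 sends each edge [p,q] (with p < q) to q − p.
The 7×21 boundary matrix has rank 6 and Smith normal form diag(1,1,1,1,1,1).

The boundary map ∂_2: C_2 → C_1 acts by ∂[p,q,r] = [q,r] − [p,r] + [p,q]. For instance
  ∂ABJ = BJ − AJ + AB,
  ∂ADE = DE − AE + AD.
This gives a 21×14 integer matrix of rank 13; reducing to Smith normal form yields diagonal entries (1,1,1,1,1,1,1,1,1,1,1,1,1).

From H_k ≅ ker(∂_k) / im(∂_{k+1}) we obtain:

  H_0: rank C_0 − rank ∂_1 = 7 − 6 = 1, and the invariant factors of ∂_1 are all 1, so H_0 ≅ Z.
  H_1: rank ker ∂_1 − rank ∂_2 = (21 − 6) − 13 = 2, and the invariant factors of ∂_2 are all 1, so H_1 ≅ Z^2.
  H_2: rank ker ∂_2 − rank ∂_3 = (14 − 13) − 0 = 1, and there is no ∂_3, so H_2 ≅ Z.

H_0 ≅ Z,  H_1 ≅ Z^2,  H_2 ≅ Z.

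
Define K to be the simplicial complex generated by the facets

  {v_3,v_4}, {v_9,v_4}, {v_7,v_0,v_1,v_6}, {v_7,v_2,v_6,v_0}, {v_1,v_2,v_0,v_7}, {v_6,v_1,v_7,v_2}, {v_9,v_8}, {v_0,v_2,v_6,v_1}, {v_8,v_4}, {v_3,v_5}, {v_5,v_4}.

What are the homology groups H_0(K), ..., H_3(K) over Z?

H_0 ≅ Z^2,  H_1 ≅ Z^2,  H_2 = 0,  H_3 ≅ Z.

Fix the vertex order v_0 < v_1 < v_2 < v_3 < v_4 < v_5 < v_6 < v_7 < v_8 < v_9 and write every simplex with vertices in increasing order. Then dim K = 3 and the simplices of K are:

  0-simplices (10): [v_0], [v_1], [v_2], [v_3], [v_4], [v_5], [v_6], [v_7], [v_8], [v_9]
  1-simplices (16): (16 of them)
  2-simplices (10): [v_0,v_1,v_2], [v_0,v_1,v_6], [v_0,v_1,v_7], [v_0,v_2,v_6], [v_0,v_2,v_7], [v_0,v_6,v_7], [v_1,v_2,v_6], [v_1,v_2,v_7], [v_1,v_6,v_7], [v_2,v_6,v_7]
  3-simplices (5): [v_0,v_1,v_2,v_6], [v_0,v_1,v_2,v_7], [v_0,v_1,v_6,v_7], [v_0,v_2,v_6,v_7], [v_1,v_2,v_6,v_7]

Hence C_0 ≅ Z^10, C_1 ≅ Z^16, C_2 ≅ Z^10, C_3 ≅ Z^5.

∂_1: C_1 → C_0 maps an edge to its endpoints' difference, ∂[p,q] = q − p.
The 10×16 boundary matrix has rank 8 and Smith normal form diag(1,1,1,1,1,1,1,1).

The boundary map ∂_2: C_2 → C_1 acts by ∂[p,q,r] = [q,r] − [p,r] + [p,q]. For instance
  ∂[v_0,v_1,v_7] = [v_1,v_7] − [v_0,v_7] + [v_0,v_1],
  ∂[v_0,v_2,v_6] = [v_2,v_6] − [v_0,v_6] + [v_0,v_2].
The 16×10 boundary matrix has rank 6 and Smith normal form diag(1,1,1,1,1,1).

The boundary map ∂_3: C_3 → C_2 sends each 3-simplex σ to the alternating sum Σ_i (−1)^i (σ with its i-th vertex removed). For instance
  ∂[v_0,v_1,v_2,v_7] = [v_1,v_2,v_7] − [v_0,v_2,v_7] + [v_0,v_1,v_7] − [v_0,v_1,v_2],
  ∂[v_0,v_2,v_6,v_7] = [v_2,v_6,v_7] − [v_0,v_6,v_7] + [v_0,v_2,v_7] − [v_0,v_2,v_6].
This gives a 10×5 integer matrix of rank 4; reducing to Smith normal form yields diagonal entries (1,1,1,1).

Reading off H_k = ker ∂_k / im ∂_{k+1}:

  H_0: rank C_0 − rank ∂_1 = 10 − 8 = 2, and the invariant factors of ∂_1 are all 1, so H_0 = Z^2.
  H_1: rank ker ∂_1 − rank ∂_2 = (16 − 8) − 6 = 2, and the invariant factors of ∂_2 are all 1, so H_1 = Z^2.
  H_2: rank ker ∂_2 − rank ∂_3 = (10 − 6) − 4 = 0, and the invariant factors of ∂_3 are all 1, so H_2 = 0.
  H_3: rank ker ∂_3 − rank ∂_4 = (5 − 4) − 0 = 1, and there is no ∂_4, so H_3 = Z.

(K is a triangulation of the disjoint union of the 3-sphere S^3 and a wedge of 2 circles.)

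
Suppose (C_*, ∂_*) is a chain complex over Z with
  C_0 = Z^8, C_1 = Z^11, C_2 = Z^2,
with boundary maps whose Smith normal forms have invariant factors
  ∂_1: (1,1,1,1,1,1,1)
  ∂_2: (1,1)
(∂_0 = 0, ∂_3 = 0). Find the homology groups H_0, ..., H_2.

H_0 ≅ Z,  H_1 ≅ Z^2,  H_2 = 0.

H_0: b_0 = 8 − 0 − 7 = 1; torsion from ∂_1 factors > 1: none. So H_0 ≅ Z.
H_1: b_1 = 11 − 7 − 2 = 2; torsion from ∂_2 factors > 1: none. So H_1 ≅ Z^2.
H_2: b_2 = 2 − 2 − 0 = 0; torsion from ∂_3 factors > 1: none. So H_2 ≅ 0.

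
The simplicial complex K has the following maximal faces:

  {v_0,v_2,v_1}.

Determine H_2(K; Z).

Fix the vertex order v_0 < v_1 < v_2 and write every simplex with vertices in increasing order. Then dim K = 2 and the simplices of K are:

  0-simplices (3): [v_0], [v_1], [v_2]
  1-simplices (3): [v_0,v_1], [v_0,v_2], [v_1,v_2]
  2-simplices (1): [v_0,v_1,v_2]

so the chain groups are C_0 ≅ Z^3, C_1 ≅ Z^3, C_2 ≅ Z^1.

Boundary ∂_1: C_1 → C_0 is given by ∂[p,q] = [q] − [p].
The resulting 3×3 matrix has rank 2, and its Smith normal form has invariant factors (1,1).

∂_2: C_2 → C_1 acts by ∂[p,q,r] = [q,r] − [p,r] + [p,q]. For instance
  ∂[v_0,v_1,v_2] = [v_1,v_2] − [v_0,v_2] + [v_0,v_1].
The resulting 3×1 matrix has rank 1, and its Smith normal form has invariant factors (1).

From H_k ≅ ker(∂_k) / im(∂_{k+1}) we obtain:

  H_2: rank ker ∂_2 − rank ∂_3 = (1 − 1) − 0 = 0, and there is no ∂_3, so H_2 = 0.

H_2 ≅ 0.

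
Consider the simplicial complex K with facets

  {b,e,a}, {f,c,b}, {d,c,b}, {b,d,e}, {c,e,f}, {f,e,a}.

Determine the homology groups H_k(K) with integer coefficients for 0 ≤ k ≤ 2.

H_0 = Z,  H_1 = Z,  H_2 = 0.

Take the total order a < b < c < d < e < f on the vertex set. Then K (dimension 2) consists of the simplices:

  0-simplices (6): a, b, c, d, e, f
  1-simplices (12): ab, ae, af, bc, bd, be, bf, cd, ce, cf, de, ef
  2-simplices (6): abe, aef, bcd, bcf, bde, cef

Hence C_0 ≅ Z^6, C_1 ≅ Z^12, C_2 ≅ Z^6.

Boundary ∂_1: C_1 → C_0 sends each edge [p,q] (with p < q) to q − p.
This gives a 6×12 integer matrix of rank 5; reducing to Smith normal form yields diagonal entries (1,1,1,1,1).

The boundary map ∂_2: C_2 → C_1 acts by ∂[p,q,r] = [q,r] − [p,r] + [p,q]. For instance
  ∂bcf = cf − bf + bc,
  ∂aef = ef − af + ae.
The 12×6 boundary matrix has rank 6 and Smith normal form diag(1,1,1,1,1,1).

Now H_k = ker ∂_k / im ∂_{k+1}, so:

  H_0: rank C_0 − rank ∂_1 = 6 − 5 = 1, and the invariant factors of ∂_1 are all 1, so H_0 = Z.
  H_1: rank ker ∂_1 − rank ∂_2 = (12 − 5) − 6 = 1, and the invariant factors of ∂_2 are all 1, so H_1 = Z.
  H_2: rank ker ∂_2 − rank ∂_3 = (6 − 6) − 0 = 0, and there is no ∂_3, so H_2 = 0.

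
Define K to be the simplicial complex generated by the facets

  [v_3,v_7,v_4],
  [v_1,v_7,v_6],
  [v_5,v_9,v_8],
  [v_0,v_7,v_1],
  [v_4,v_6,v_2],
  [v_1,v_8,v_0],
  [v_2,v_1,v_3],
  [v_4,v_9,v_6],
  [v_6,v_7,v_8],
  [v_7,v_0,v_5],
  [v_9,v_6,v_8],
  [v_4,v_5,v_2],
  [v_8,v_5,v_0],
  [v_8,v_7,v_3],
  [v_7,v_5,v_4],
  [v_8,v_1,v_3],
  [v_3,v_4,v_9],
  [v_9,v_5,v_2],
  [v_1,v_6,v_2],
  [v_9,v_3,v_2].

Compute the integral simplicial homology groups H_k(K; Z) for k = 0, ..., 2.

H_0 = Z,  H_1 = Z ⊕ Z/2,  H_2 = 0.

K has 10 vertices, 30 edges, 20 triangles.
rank ∂_0 = 0, rank ∂_1 = 9 ⇒ b_0 = 10 − 0 − 9 = 1; all invariant factors of ∂_1 are 1 so no torsion. So H_0 ≅ Z.
rank ∂_1 = 9, rank ∂_2 = 20 ⇒ b_1 = 30 − 9 − 20 = 1; ∂_2 has invariant factor(s) [2] giving torsion. So H_1 ≅ Z ⊕ Z/2.
rank ∂_2 = 20, rank ∂_3 = 0 ⇒ b_2 = 20 − 20 − 0 = 0. So H_2 ≅ 0.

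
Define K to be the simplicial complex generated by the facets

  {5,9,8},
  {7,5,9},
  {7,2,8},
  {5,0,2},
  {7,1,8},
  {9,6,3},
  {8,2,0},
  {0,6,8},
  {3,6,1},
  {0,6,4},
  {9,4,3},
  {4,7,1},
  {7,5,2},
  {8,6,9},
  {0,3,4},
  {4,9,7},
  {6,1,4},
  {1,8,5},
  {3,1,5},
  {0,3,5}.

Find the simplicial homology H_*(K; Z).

H_0 ≅ Z,  H_1 ≅ Z ⊕ Z/2,  H_2 = 0.

Take the total order 0 < 1 < 2 < 3 < 4 < 5 < 6 < 7 < 8 < 9 on the vertex set. Then K (dimension 2) consists of the simplices:

  0-simplices (10): [0], [1], [2], [3], [4], [5], [6], [7], [8], [9]
  1-simplices (30): (30 of them)
  2-simplices (20): (20 of them)

Hence C_0 ≅ Z^10, C_1 ≅ Z^30, C_2 ≅ Z^20.

The boundary map ∂_1: C_1 → C_0 sends each edge [p,q] (with p < q) to q − p. For instance
  ∂[6,9] = [9] − [6].
The 10×30 boundary matrix has rank 9 and Smith normal form diag(1,1,1,1,1,1,1,1,1).

∂_2: C_2 → C_1 acts by ∂[p,q,r] = [q,r] − [p,r] + [p,q]. For instance
  ∂[1,4,6] = [4,6] − [1,6] + [1,4],
  ∂[2,5,7] = [5,7] − [2,7] + [2,5].
The resulting 30×20 matrix has rank 20, and its Smith normal form has invariant factors (1,1,1,1,1,1,1,1,1,1,1,1,1,1,1,1,1,1,1,2).

Reading off H_k = ker ∂_k / im ∂_{k+1}:

  H_0: rank C_0 − rank ∂_1 = 10 − 9 = 1, and the invariant factors of ∂_1 are all 1, so H_0 = Z.
  H_1: rank ker ∂_1 − rank ∂_2 = (30 − 9) − 20 = 1, and ∂_2 has invariant factor 2 > 1, so H_1 = Z ⊕ Z/2.
  H_2: rank ker ∂_2 − rank ∂_3 = (20 − 20) − 0 = 0, and there is no ∂_3, so H_2 = 0.

(K is a triangulation of the Klein bottle.)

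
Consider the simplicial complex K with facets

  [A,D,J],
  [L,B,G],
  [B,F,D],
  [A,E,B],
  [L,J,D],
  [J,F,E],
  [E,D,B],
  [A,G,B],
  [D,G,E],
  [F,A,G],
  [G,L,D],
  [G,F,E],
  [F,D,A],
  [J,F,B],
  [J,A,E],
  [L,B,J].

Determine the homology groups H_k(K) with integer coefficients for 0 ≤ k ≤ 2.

Take the total order A < B < D < E < F < G < J < L on the vertex set. Then K (dimension 2) consists of the simplices:

  0-simplices (8): A, B, D, E, F, G, J, L
  1-simplices (24): AB, AD, AE, AF, AG, AJ, BD, BE, BF, BG, BJ, BL, DE, DF, DG, DJ, DL, EF, EG, EJ, FG, FJ, GL, JL
  2-simplices (16): ABE, ABG, ADF, ADJ, AEJ, AFG, BDE, BDF, BFJ, BGL, BJL, DEG, DGL, DJL, EFG, EFJ

Hence C_0 ≅ Z^8, C_1 ≅ Z^24, C_2 ≅ Z^16.

The boundary map ∂_1: C_1 → C_0 maps an edge to its endpoints' difference, ∂[p,q] = q − p. For instance
  ∂AB = B − A.
This gives a 8×24 integer matrix of rank 7; reducing to Smith normal form yields diagonal entries (1,1,1,1,1,1,1).

The boundary map ∂_2: C_2 → C_1 sends each 2-simplex [p,q,r] to [q,r] − [p,r] + [p,q]. For instance
  ∂BDE = DE − BE + BD,
  ∂ABE = BE − AE + AB.
As a 24×16 matrix over Z this has rank 15, with invariant factors (1,1,1,1,1,1,1,1,1,1,1,1,1,1,1).

Now H_k = ker ∂_k / im ∂_{k+1}, so:

  H_0: rank C_0 − rank ∂_1 = 8 − 7 = 1, and the invariant factors of ∂_1 are all 1, so H_0 ≅ Z.
  H_1: rank ker ∂_1 − rank ∂_2 = (24 − 7) − 15 = 2, and the invariant factors of ∂_2 are all 1, so H_1 ≅ Z^2.
  H_2: rank ker ∂_2 − rank ∂_3 = (16 − 15) − 0 = 1, and there is no ∂_3, so H_2 ≅ Z.

As a check, the Euler characteristic is 8 − 24 + 16 = 0, which agrees with 1 − 2 + 1 = 0.

H_0 ≅ Z,  H_1 ≅ Z^2,  H_2 ≅ Z.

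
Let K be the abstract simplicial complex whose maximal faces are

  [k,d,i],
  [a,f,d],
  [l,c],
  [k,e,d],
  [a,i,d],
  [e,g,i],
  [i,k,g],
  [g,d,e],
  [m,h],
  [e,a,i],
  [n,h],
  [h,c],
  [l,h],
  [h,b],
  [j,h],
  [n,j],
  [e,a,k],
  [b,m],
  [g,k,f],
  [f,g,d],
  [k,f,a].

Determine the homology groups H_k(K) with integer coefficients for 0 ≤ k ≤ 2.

Take the total order a < b < c < d < e < f < g < h < i < j < k < l < m < n on the vertex set. Then K (dimension 2) consists of the simplices:

  0-simplices (14): a, b, c, d, e, f, g, h, i, j, k, l, m, n
  1-simplices (27): ad, ae, af, ai, ak, bh, bm, ch, cl, de, df, dg, di, dk, eg, ei, ek, fg, fk, gi, gk, hj, hl, hm, hn, ik, jn
  2-simplices (12): adf, adi, aei, aek, afk, deg, dek, dfg, dik, egi, fgk, gik

Hence C_0 ≅ Z^14, C_1 ≅ Z^27, C_2 ≅ Z^12.

∂_1: C_1 → C_0 sends each edge [p,q] (with p < q) to q − p. For instance
  ∂ei = i − e.
This gives a 14×27 integer matrix of rank 12; reducing to Smith normal form yields diagonal entries (1,1,1,1,1,1,1,1,1,1,1,1).

∂_2: C_2 → C_1 maps a triangle to the signed sum of its edges. For instance
  ∂fgk = gk − fk + fg,
  ∂adi = di − ai + ad.
As a 27×12 matrix over Z this has rank 12, with invariant factors (1,1,1,1,1,1,1,1,1,1,1,2).

Now H_k = ker ∂_k / im ∂_{k+1}, so:

  H_0: rank C_0 − rank ∂_1 = 14 − 12 = 2, and the invariant factors of ∂_1 are all 1, so H_0 ≅ Z^2.
  H_1: rank ker ∂_1 − rank ∂_2 = (27 − 12) − 12 = 3, and ∂_2 has invariant factor 2 > 1, so H_1 ≅ Z^3 × Z/2.
  H_2: rank ker ∂_2 − rank ∂_3 = (12 − 12) − 0 = 0, and there is no ∂_3, so H_2 ≅ 0.

As a check, the Euler characteristic is 14 − 27 + 12 = -1, which agrees with 2 − 3 + 0 = -1.

H_0 ≅ Z^2,  H_1 ≅ Z^3 × Z/2,  H_2 = 0.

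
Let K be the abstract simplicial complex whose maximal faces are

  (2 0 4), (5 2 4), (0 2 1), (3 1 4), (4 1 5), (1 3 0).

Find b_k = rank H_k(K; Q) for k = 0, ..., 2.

b_0 = 1, b_1 = 1, b_2 = 0.

Fix the vertex order 0 < 1 < 2 < 3 < 4 < 5 and write every simplex with vertices in increasing order. Then dim K = 2 and the simplices of K are:

  0-simplices (6): [0], [1], [2], [3], [4], [5]
  1-simplices (12): [0,1], [0,2], [0,3], [0,4], [1,2], [1,3], [1,4], [1,5], [2,4], [2,5], [3,4], [4,5]
  2-simplices (6): [0,1,2], [0,1,3], [0,2,4], [1,3,4], [1,4,5], [2,4,5]

giving chain groups C_0 ≅ Z^6, C_1 ≅ Z^12, C_2 ≅ Z^6.

Boundary ∂_1: C_1 → C_0 maps an edge to its endpoints' difference, ∂[p,q] = q − p. For instance
  ∂[1,2] = [2] − [1].
The 6×12 boundary matrix has rank 5 and Smith normal form diag(1,1,1,1,1).

Boundary ∂_2: C_2 → C_1 maps a triangle to the signed sum of its edges. For instance
  ∂[1,3,4] = [3,4] − [1,4] + [1,3],
  ∂[0,1,2] = [1,2] − [0,2] + [0,1].
As a 12×6 matrix over Z this has rank 6, with invariant factors (1,1,1,1,1,1).

From H_k ≅ ker(∂_k) / im(∂_{k+1}) we obtain:

  H_0: rank C_0 − rank ∂_1 = 6 − 5 = 1, and the invariant factors of ∂_1 are all 1, so H_0 ≅ Z.
  H_1: rank ker ∂_1 − rank ∂_2 = (12 − 5) − 6 = 1, and the invariant factors of ∂_2 are all 1, so H_1 ≅ Z.
  H_2: rank ker ∂_2 − rank ∂_3 = (6 − 6) − 0 = 0, and there is no ∂_3, so H_2 ≅ 0.

As a check, the Euler characteristic is 6 − 12 + 6 = 0, which agrees with 1 − 1 + 0 = 0.
(K is a triangulation of the cylinder S^1 x I.)

Hence the Betti numbers are b_0 = 1, b_1 = 1, b_2 = 0.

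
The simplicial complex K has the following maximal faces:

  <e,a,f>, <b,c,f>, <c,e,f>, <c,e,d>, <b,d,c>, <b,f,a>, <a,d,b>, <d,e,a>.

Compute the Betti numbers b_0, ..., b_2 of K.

K has 6 vertices, 12 edges, 8 triangles.
rank ∂_0 = 0, rank ∂_1 = 5 ⇒ b_0 = 6 − 0 − 5 = 1; all invariant factors of ∂_1 are 1 so no torsion. So H_0 ≅ Z.
rank ∂_1 = 5, rank ∂_2 = 7 ⇒ b_1 = 12 − 5 − 7 = 0; all invariant factors of ∂_2 are 1 so no torsion. So H_1 ≅ 0.
rank ∂_2 = 7, rank ∂_3 = 0 ⇒ b_2 = 8 − 7 − 0 = 1. So H_2 ≅ Z.

b_0 = 1, b_1 = 0, b_2 = 1.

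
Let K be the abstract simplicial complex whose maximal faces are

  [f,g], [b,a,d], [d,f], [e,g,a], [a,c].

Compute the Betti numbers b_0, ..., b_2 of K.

b_0 = 1, b_1 = 1, b_2 = 0.

Fix the vertex order a < b < c < d < e < f < g and write every simplex with vertices in increasing order. Then dim K = 2 and the simplices of K are:

  0-simplices (7): a, b, c, d, e, f, g
  1-simplices (9): ab, ac, ad, ae, ag, bd, df, eg, fg
  2-simplices (2): abd, aeg

so the chain groups are C_0 ≅ Z^7, C_1 ≅ Z^9, C_2 ≅ Z^2.

The boundary map ∂_1: C_1 → C_0 maps an edge to its endpoints' difference, ∂[p,q] = q − p. For instance
  ∂fg = g − f.
The resulting 7×9 matrix has rank 6, and its Smith normal form has invariant factors (1,1,1,1,1,1).

Boundary ∂_2: C_2 → C_1 acts by ∂[p,q,r] = [q,r] − [p,r] + [p,q]. For instance
  ∂abd = bd − ad + ab,
  ∂aeg = eg − ag + ae.
The resulting 9×2 matrix has rank 2, and its Smith normal form has invariant factors (1,1).

From H_k ≅ ker(∂_k) / im(∂_{k+1}) we obtain:

  H_0: rank C_0 − rank ∂_1 = 7 − 6 = 1, and the invariant factors of ∂_1 are all 1, so H_0 = Z.
  H_1: rank ker ∂_1 − rank ∂_2 = (9 − 6) − 2 = 1, and the invariant factors of ∂_2 are all 1, so H_1 = Z.
  H_2: rank ker ∂_2 − rank ∂_3 = (2 − 2) − 0 = 0, and there is no ∂_3, so H_2 = 0.

Hence the Betti numbers are b_0 = 1, b_1 = 1, b_2 = 0.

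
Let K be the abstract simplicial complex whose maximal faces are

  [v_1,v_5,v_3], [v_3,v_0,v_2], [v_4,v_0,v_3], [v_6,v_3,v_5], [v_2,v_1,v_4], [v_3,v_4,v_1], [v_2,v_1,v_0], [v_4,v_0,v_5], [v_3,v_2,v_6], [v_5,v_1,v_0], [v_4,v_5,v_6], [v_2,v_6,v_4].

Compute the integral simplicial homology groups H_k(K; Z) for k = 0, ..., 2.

H_0 ≅ Z,  H_1 ≅ Z/2Z,  H_2 = 0.

Fix the vertex order v_0 < v_1 < v_2 < v_3 < v_4 < v_5 < v_6 and write every simplex with vertices in increasing order. Then dim K = 2 and the simplices of K are:

  0-simplices (7): [v_0], [v_1], [v_2], [v_3], [v_4], [v_5], [v_6]
  1-simplices (18): (18 of them)
  2-simplices (12): (12 of them)

so the chain groups are C_0 ≅ Z^7, C_1 ≅ Z^18, C_2 ≅ Z^12.

Boundary ∂_1: C_1 → C_0 is given by ∂[p,q] = [q] − [p]. For instance
  ∂[v_3,v_5] = [v_5] − [v_3].
The resulting 7×18 matrix has rank 6, and its Smith normal form has invariant factors (1,1,1,1,1,1).

∂_2: C_2 → C_1 acts by ∂[p,q,r] = [q,r] − [p,r] + [p,q]. For instance
  ∂[v_0,v_1,v_5] = [v_1,v_5] − [v_0,v_5] + [v_0,v_1],
  ∂[v_3,v_5,v_6] = [v_5,v_6] − [v_3,v_6] + [v_3,v_5].
The 18×12 boundary matrix has rank 12 and Smith normal form diag(1,1,1,1,1,1,1,1,1,1,1,2).

Reading off H_k = ker ∂_k / im ∂_{k+1}:

  H_0: rank C_0 − rank ∂_1 = 7 − 6 = 1, and the invariant factors of ∂_1 are all 1, so H_0 = Z.
  H_1: rank ker ∂_1 − rank ∂_2 = (18 − 6) − 12 = 0, and ∂_2 has invariant factor 2 > 1, so H_1 = Z/2Z.
  H_2: rank ker ∂_2 − rank ∂_3 = (12 − 12) − 0 = 0, and there is no ∂_3, so H_2 = 0.

(K is a triangulation of the real projective plane RP^2.)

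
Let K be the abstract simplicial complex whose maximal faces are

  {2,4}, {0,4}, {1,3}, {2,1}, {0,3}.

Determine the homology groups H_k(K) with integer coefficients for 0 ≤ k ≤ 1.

H_0 ≅ Z,  H_1 ≅ Z.

K has 5 vertices, 5 edges.
rank ∂_0 = 0, rank ∂_1 = 4 ⇒ b_0 = 5 − 0 − 4 = 1; all invariant factors of ∂_1 are 1 so no torsion. So H_0 = Z.
rank ∂_1 = 4, rank ∂_2 = 0 ⇒ b_1 = 5 − 4 − 0 = 1. So H_1 = Z.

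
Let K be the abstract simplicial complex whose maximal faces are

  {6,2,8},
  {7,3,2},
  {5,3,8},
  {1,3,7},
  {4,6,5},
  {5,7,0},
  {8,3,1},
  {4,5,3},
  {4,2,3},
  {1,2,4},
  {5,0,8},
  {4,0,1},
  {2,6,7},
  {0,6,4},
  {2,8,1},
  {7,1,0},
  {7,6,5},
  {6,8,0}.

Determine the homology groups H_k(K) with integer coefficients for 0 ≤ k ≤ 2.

H_0 ≅ Z,  H_1 ≅ Z × Z/2,  H_2 = 0.

K has 9 vertices, 27 edges, 18 triangles.
rank ∂_0 = 0, rank ∂_1 = 8 ⇒ b_0 = 9 − 0 − 8 = 1; all invariant factors of ∂_1 are 1 so no torsion. So H_0 ≅ Z.
rank ∂_1 = 8, rank ∂_2 = 18 ⇒ b_1 = 27 − 8 − 18 = 1; ∂_2 has invariant factor(s) [2] giving torsion. So H_1 ≅ Z × Z/2.
rank ∂_2 = 18, rank ∂_3 = 0 ⇒ b_2 = 18 − 18 − 0 = 0. So H_2 ≅ 0.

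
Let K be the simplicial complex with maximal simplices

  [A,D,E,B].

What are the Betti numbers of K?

Take the total order A < B < D < E on the vertex set. Then K (dimension 3) consists of the simplices:

  0-simplices (4): A, B, D, E
  1-simplices (6): AB, AD, AE, BD, BE, DE
  2-simplices (4): ABD, ABE, ADE, BDE
  3-simplices (1): ABDE

Hence C_0 ≅ Z^4, C_1 ≅ Z^6, C_2 ≅ Z^4, C_3 ≅ Z^1.

Boundary ∂_1: C_1 → C_0 sends each edge [p,q] (with p < q) to q − p.
This gives a 4×6 integer matrix of rank 3; reducing to Smith normal form yields diagonal entries (1,1,1).

Boundary ∂_2: C_2 → C_1 maps a triangle to the signed sum of its edges. For instance
  ∂ABD = BD − AD + AB,
  ∂ADE = DE − AE + AD.
The resulting 6×4 matrix has rank 3, and its Smith normal form has invariant factors (1,1,1).

Boundary ∂_3: C_3 → C_2 sends each 3-simplex σ to the alternating sum Σ_i (−1)^i (σ with its i-th vertex removed). For instance
  ∂ABDE = BDE − ADE + ABE − ABD.
As a 4×1 matrix over Z this has rank 1, with invariant factors (1).

From H_k ≅ ker(∂_k) / im(∂_{k+1}) we obtain:

  H_0: rank C_0 − rank ∂_1 = 4 − 3 = 1, and the invariant factors of ∂_1 are all 1, so H_0 = Z.
  H_1: rank ker ∂_1 − rank ∂_2 = (6 − 3) − 3 = 0, and the invariant factors of ∂_2 are all 1, so H_1 = 0.
  H_2: rank ker ∂_2 − rank ∂_3 = (4 − 3) − 1 = 0, and the invariant factors of ∂_3 are all 1, so H_2 = 0.
  H_3: rank ker ∂_3 − rank ∂_4 = (1 − 1) − 0 = 0, and there is no ∂_4, so H_3 = 0.

As a check, the Euler characteristic is 4 − 6 + 4 − 1 = 1, which agrees with 1 − 0 + 0 − 0 = 1.

Hence the Betti numbers are b_0 = 1, b_1 = 0, b_2 = 0, b_3 = 0.

b_0 = 1, b_1 = 0, b_2 = 0, b_3 = 0.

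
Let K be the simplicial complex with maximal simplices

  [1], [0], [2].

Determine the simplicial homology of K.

H_0 = Z^3.

K has 3 vertices.
rank ∂_0 = 0, rank ∂_1 = 0 ⇒ b_0 = 3 − 0 − 0 = 3. So H_0 ≅ Z^3.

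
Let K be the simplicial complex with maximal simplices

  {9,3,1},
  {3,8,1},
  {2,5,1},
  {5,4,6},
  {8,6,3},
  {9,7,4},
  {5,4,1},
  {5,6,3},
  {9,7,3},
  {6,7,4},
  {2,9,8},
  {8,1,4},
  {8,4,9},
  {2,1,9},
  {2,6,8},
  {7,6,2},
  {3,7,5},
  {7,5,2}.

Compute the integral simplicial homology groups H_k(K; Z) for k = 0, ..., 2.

Take the total order 1 < 2 < 3 < 4 < 5 < 6 < 7 < 8 < 9 on the vertex set. Then K (dimension 2) consists of the simplices:

  0-simplices (9): [1], [2], [3], [4], [5], [6], [7], [8], [9]
  1-simplices (27): (27 of them)
  2-simplices (18): [1,2,5], [1,2,9], [1,3,8], [1,3,9], [1,4,5], [1,4,8], [2,5,7], [2,6,7], [2,6,8], [2,8,9], [3,5,6], [3,5,7], [3,6,8], [3,7,9], [4,5,6], [4,6,7], [4,7,9], [4,8,9]

Hence C_0 ≅ Z^9, C_1 ≅ Z^27, C_2 ≅ Z^18.

Boundary ∂_1: C_1 → C_0 is given by ∂[p,q] = [q] − [p].
As a 9×27 matrix over Z this has rank 8, with invariant factors (1,1,1,1,1,1,1,1).

Boundary ∂_2: C_2 → C_1 sends each 2-simplex [p,q,r] to [q,r] − [p,r] + [p,q]. For instance
  ∂[3,5,6] = [5,6] − [3,6] + [3,5],
  ∂[1,4,5] = [4,5] − [1,5] + [1,4].
The 27×18 boundary matrix has rank 18 and Smith normal form diag(1,1,1,1,1,1,1,1,1,1,1,1,1,1,1,1,1,2).

From H_k ≅ ker(∂_k) / im(∂_{k+1}) we obtain:

  H_0: rank C_0 − rank ∂_1 = 9 − 8 = 1, and the invariant factors of ∂_1 are all 1, so H_0 = Z.
  H_1: rank ker ∂_1 − rank ∂_2 = (27 − 8) − 18 = 1, and ∂_2 has invariant factor 2 > 1, so H_1 = Z ⊕ Z/2.
  H_2: rank ker ∂_2 − rank ∂_3 = (18 − 18) − 0 = 0, and there is no ∂_3, so H_2 = 0.

As a check, the Euler characteristic is 9 − 27 + 18 = 0, which agrees with 1 − 1 + 0 = 0.

H_0 = Z,  H_1 = Z ⊕ Z/2,  H_2 = 0.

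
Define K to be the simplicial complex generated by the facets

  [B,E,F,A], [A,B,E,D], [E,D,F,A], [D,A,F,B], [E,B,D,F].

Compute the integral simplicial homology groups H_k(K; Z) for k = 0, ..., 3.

Take the total order A < B < D < E < F on the vertex set. Then K (dimension 3) consists of the simplices:

  0-simplices (5): A, B, D, E, F
  1-simplices (10): AB, AD, AE, AF, BD, BE, BF, DE, DF, EF
  2-simplices (10): ABD, ABE, ABF, ADE, ADF, AEF, BDE, BDF, BEF, DEF
  3-simplices (5): ABDE, ABDF, ABEF, ADEF, BDEF

giving chain groups C_0 ≅ Z^5, C_1 ≅ Z^10, C_2 ≅ Z^10, C_3 ≅ Z^5.

Boundary ∂_1: C_1 → C_0 maps an edge to its endpoints' difference, ∂[p,q] = q − p. For instance
  ∂AD = D − A.
The 5×10 boundary matrix has rank 4 and Smith normal form diag(1,1,1,1).

The boundary map ∂_2: C_2 → C_1 acts by ∂[p,q,r] = [q,r] − [p,r] + [p,q]. For instance
  ∂AEF = EF − AF + AE,
  ∂BDE = DE − BE + BD.
The resulting 10×10 matrix has rank 6, and its Smith normal form has invariant factors (1,1,1,1,1,1).

Boundary ∂_3: C_3 → C_2 sends each 3-simplex σ to the alternating sum Σ_i (−1)^i (σ with its i-th vertex removed). For instance
  ∂ABDF = BDF − ADF + ABF − ABD,
  ∂ABDE = BDE − ADE + ABE − ABD.
This gives a 10×5 integer matrix of rank 4; reducing to Smith normal form yields diagonal entries (1,1,1,1).

From H_k ≅ ker(∂_k) / im(∂_{k+1}) we obtain:

  H_0: rank C_0 − rank ∂_1 = 5 − 4 = 1, and the invariant factors of ∂_1 are all 1, so H_0 = Z.
  H_1: rank ker ∂_1 − rank ∂_2 = (10 − 4) − 6 = 0, and the invariant factors of ∂_2 are all 1, so H_1 = 0.
  H_2: rank ker ∂_2 − rank ∂_3 = (10 − 6) − 4 = 0, and the invariant factors of ∂_3 are all 1, so H_2 = 0.
  H_3: rank ker ∂_3 − rank ∂_4 = (5 − 4) − 0 = 1, and there is no ∂_4, so H_3 = Z.

H_0 = Z,  H_1 = 0,  H_2 = 0,  H_3 = Z.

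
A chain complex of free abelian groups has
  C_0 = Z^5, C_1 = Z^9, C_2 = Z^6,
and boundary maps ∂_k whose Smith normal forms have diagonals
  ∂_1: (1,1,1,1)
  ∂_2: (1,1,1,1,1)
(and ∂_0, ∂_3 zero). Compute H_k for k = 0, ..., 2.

H_0: b_0 = 5 − 0 − 4 = 1; torsion from ∂_1 factors > 1: none. So H_0 = Z.
H_1: b_1 = 9 − 4 − 5 = 0; torsion from ∂_2 factors > 1: none. So H_1 = 0.
H_2: b_2 = 6 − 5 − 0 = 1; torsion from ∂_3 factors > 1: none. So H_2 = Z.

H_0 = Z,  H_1 = 0,  H_2 = Z.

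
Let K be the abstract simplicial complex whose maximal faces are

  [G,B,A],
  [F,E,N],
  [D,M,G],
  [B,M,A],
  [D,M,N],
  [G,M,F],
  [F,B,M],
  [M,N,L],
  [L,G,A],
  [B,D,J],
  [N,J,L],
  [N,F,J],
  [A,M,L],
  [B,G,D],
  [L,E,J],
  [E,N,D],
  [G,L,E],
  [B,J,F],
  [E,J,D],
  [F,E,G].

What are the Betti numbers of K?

b_0 = 1, b_1 = 1, b_2 = 0.

Fix the vertex order A < B < D < E < F < G < J < L < M < N and write every simplex with vertices in increasing order. Then dim K = 2 and the simplices of K are:

  0-simplices (10): A, B, D, E, F, G, J, L, M, N
  1-simplices (30): AB, AG, AL, AM, BD, BF, BG, BJ, BM, DE, DG, DJ, DM, DN, EF, EG, EJ, EL, EN, FG, FJ, FM, FN, GL, GM, JL, JN, LM, LN, MN
  2-simplices (20): ABG, ABM, AGL, ALM, BDG, BDJ, BFJ, BFM, DEJ, DEN, DGM, DMN, EFG, EFN, EGL, EJL, FGM, FJN, JLN, LMN

giving chain groups C_0 ≅ Z^10, C_1 ≅ Z^30, C_2 ≅ Z^20.

∂_1: C_1 → C_0 maps an edge to its endpoints' difference, ∂[p,q] = q − p.
The resulting 10×30 matrix has rank 9, and its Smith normal form has invariant factors (1,1,1,1,1,1,1,1,1).

∂_2: C_2 → C_1 sends each 2-simplex [p,q,r] to [q,r] − [p,r] + [p,q]. For instance
  ∂ABG = BG − AG + AB,
  ∂BFM = FM − BM + BF.
As a 30×20 matrix over Z this has rank 20, with invariant factors (1,1,1,1,1,1,1,1,1,1,1,1,1,1,1,1,1,1,1,2).

Now H_k = ker ∂_k / im ∂_{k+1}, so:

  H_0: rank C_0 − rank ∂_1 = 10 − 9 = 1, and the invariant factors of ∂_1 are all 1, so H_0 = Z.
  H_1: rank ker ∂_1 − rank ∂_2 = (30 − 9) − 20 = 1, and ∂_2 has invariant factor 2 > 1, so H_1 = Z ⊕ Z/2Z.
  H_2: rank ker ∂_2 − rank ∂_3 = (20 − 20) − 0 = 0, and there is no ∂_3, so H_2 = 0.

As a check, the Euler characteristic is 10 − 30 + 20 = 0, which agrees with 1 − 1 + 0 = 0.

Hence the Betti numbers are b_0 = 1, b_1 = 1, b_2 = 0.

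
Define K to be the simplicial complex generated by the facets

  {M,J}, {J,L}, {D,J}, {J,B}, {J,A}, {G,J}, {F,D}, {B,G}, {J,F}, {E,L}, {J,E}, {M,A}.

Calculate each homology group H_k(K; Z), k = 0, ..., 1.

H_0 = Z,  H_1 = Z^4.

We work with the vertex ordering A < B < D < E < F < G < J < L < M. The simplices of K, each written with vertices in increasing order, are:

  0-simplices (9): A, B, D, E, F, G, J, L, M
  1-simplices (12): AJ, AM, BG, BJ, DF, DJ, EJ, EL, FJ, GJ, JL, JM

so the chain groups are C_0 ≅ Z^9, C_1 ≅ Z^12.

Boundary ∂_1: C_1 → C_0 is given by ∂[p,q] = [q] − [p].
The 9×12 boundary matrix has rank 8 and Smith normal form diag(1,1,1,1,1,1,1,1).

Computing H_k = (kernel of ∂_k) / (image of ∂_{k+1}):

  H_0: rank C_0 − rank ∂_1 = 9 − 8 = 1, and the invariant factors of ∂_1 are all 1, so H_0 ≅ Z.
  H_1: rank ker ∂_1 − rank ∂_2 = (12 − 8) − 0 = 4, and there is no ∂_2, so H_1 ≅ Z^4.

(K is a triangulation of a wedge of 4 circles.)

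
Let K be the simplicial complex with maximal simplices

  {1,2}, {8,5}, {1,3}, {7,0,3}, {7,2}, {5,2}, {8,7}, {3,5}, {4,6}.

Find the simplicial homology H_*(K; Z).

H_0 ≅ Z^2,  H_1 ≅ Z^3,  H_2 = 0.

We work with the vertex ordering 0 < 1 < 2 < 3 < 4 < 5 < 6 < 7 < 8. The simplices of K, each written with vertices in increasing order, are:

  0-simplices (9): [0], [1], [2], [3], [4], [5], [6], [7], [8]
  1-simplices (11): [0,3], [0,7], [1,2], [1,3], [2,5], [2,7], [3,5], [3,7], [4,6], [5,8], [7,8]
  2-simplices (1): [0,3,7]

Hence C_0 ≅ Z^9, C_1 ≅ Z^11, C_2 ≅ Z^1.

The boundary map ∂_1: C_1 → C_0 maps an edge to its endpoints' difference, ∂[p,q] = q − p.
As a 9×11 matrix over Z this has rank 7, with invariant factors (1,1,1,1,1,1,1).

The boundary map ∂_2: C_2 → C_1 maps a triangle to the signed sum of its edges. For instance
  ∂[0,3,7] = [3,7] − [0,7] + [0,3].
As a 11×1 matrix over Z this has rank 1, with invariant factors (1).

Computing H_k = (kernel of ∂_k) / (image of ∂_{k+1}):

  H_0: rank C_0 − rank ∂_1 = 9 − 7 = 2, and the invariant factors of ∂_1 are all 1, so H_0 = Z^2.
  H_1: rank ker ∂_1 − rank ∂_2 = (11 − 7) − 1 = 3, and the invariant factors of ∂_2 are all 1, so H_1 = Z^3.
  H_2: rank ker ∂_2 − rank ∂_3 = (1 − 1) − 0 = 0, and there is no ∂_3, so H_2 = 0.

As a check, the Euler characteristic is 9 − 11 + 1 = -1, which agrees with 2 − 3 + 0 = -1.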